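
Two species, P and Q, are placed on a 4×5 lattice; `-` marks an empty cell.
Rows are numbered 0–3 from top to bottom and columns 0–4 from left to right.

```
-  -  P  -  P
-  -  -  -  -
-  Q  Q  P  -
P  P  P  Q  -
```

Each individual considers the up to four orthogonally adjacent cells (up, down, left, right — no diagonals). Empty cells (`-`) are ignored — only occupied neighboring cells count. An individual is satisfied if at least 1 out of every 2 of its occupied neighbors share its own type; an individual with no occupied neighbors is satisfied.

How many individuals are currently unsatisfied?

4

Row 0: (0,2)P 0/0 ✓ · (0,4)P 0/0 ✓
Row 2: (2,1)Q 1/2 ✓ · (2,2)Q 1/3 ✗ · (2,3)P 0/2 ✗
Row 3: (3,0)P 1/1 ✓ · (3,1)P 2/3 ✓ · (3,2)P 1/3 ✗ · (3,3)Q 0/2 ✗
Unsatisfied: (2,2), (2,3), (3,2), (3,3) — 4 in total.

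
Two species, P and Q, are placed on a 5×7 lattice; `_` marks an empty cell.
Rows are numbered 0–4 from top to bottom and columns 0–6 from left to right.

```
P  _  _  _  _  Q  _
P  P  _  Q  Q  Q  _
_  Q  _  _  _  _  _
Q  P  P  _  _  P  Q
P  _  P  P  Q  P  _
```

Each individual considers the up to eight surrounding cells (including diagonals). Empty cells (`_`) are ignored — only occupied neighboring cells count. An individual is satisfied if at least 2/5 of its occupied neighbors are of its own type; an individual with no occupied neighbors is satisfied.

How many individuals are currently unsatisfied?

Row 0: (0,0)P 2/2 ✓ · (0,5)Q 2/2 ✓
Row 1: (1,0)P 2/3 ✓ · (1,1)P 2/3 ✓ · (1,3)Q 1/1 ✓ · (1,4)Q 3/3 ✓ · (1,5)Q 2/2 ✓
Row 2: (2,1)Q 1/5 ✗
Row 3: (3,0)Q 1/3 ✗ · (3,1)P 3/5 ✓ · (3,2)P 3/4 ✓ · (3,5)P 1/3 ✗ · (3,6)Q 0/2 ✗
Row 4: (4,0)P 1/2 ✓ · (4,2)P 3/3 ✓ · (4,3)P 2/3 ✓ · (4,4)Q 0/3 ✗ · (4,5)P 1/3 ✗
Unsatisfied: (2,1), (3,0), (3,5), (3,6), (4,4), (4,5) — 6 in total.

6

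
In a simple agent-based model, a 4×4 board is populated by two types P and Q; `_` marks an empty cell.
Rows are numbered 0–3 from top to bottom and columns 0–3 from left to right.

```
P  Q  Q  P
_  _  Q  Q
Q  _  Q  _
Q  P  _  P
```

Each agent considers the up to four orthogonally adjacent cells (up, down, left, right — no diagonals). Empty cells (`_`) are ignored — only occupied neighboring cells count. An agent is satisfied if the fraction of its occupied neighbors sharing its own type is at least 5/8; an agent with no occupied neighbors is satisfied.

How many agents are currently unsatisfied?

Row 0: (0,0)P 0/1 ✗ · (0,1)Q 1/2 ✗ · (0,2)Q 2/3 ✓ · (0,3)P 0/2 ✗
Row 1: (1,2)Q 3/3 ✓ · (1,3)Q 1/2 ✗
Row 2: (2,0)Q 1/1 ✓ · (2,2)Q 1/1 ✓
Row 3: (3,0)Q 1/2 ✗ · (3,1)P 0/1 ✗ · (3,3)P 0/0 ✓
Unsatisfied: (0,0), (0,1), (0,3), (1,3), (3,0), (3,1) — 6 in total.

6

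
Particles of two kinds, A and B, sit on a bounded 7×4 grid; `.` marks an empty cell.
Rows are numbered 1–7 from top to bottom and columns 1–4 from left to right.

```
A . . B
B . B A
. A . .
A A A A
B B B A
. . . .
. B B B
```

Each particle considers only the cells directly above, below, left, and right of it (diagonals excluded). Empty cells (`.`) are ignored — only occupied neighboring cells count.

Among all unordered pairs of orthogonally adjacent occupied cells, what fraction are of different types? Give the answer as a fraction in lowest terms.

Scan each occupied cell's neighbors to the right and below so each pair is counted once.
Row 1: A(1,1)–B(2,1)≠ B(1,4)–A(2,4)≠  → 2/2 unlike.
Row 2: B(2,3)–A(2,4)≠  → 1/1 unlike.
Row 3: A(3,2)–A(4,2)=  → 0/1 unlike.
Row 4: A(4,1)–A(4,2)= A(4,1)–B(5,1)≠ A(4,2)–A(4,3)= A(4,2)–B(5,2)≠ A(4,3)–A(4,4)= A(4,3)–B(5,3)≠ A(4,4)–A(5,4)=  → 3/7 unlike.
Row 5: B(5,1)–B(5,2)= B(5,2)–B(5,3)= B(5,3)–A(5,4)≠  → 1/3 unlike.
Row 7: B(7,2)–B(7,3)= B(7,3)–B(7,4)=  → 0/2 unlike.
Total adjacent occupied pairs: 16; unlike-type pairs: 7.
7/16 is already in lowest terms.

7/16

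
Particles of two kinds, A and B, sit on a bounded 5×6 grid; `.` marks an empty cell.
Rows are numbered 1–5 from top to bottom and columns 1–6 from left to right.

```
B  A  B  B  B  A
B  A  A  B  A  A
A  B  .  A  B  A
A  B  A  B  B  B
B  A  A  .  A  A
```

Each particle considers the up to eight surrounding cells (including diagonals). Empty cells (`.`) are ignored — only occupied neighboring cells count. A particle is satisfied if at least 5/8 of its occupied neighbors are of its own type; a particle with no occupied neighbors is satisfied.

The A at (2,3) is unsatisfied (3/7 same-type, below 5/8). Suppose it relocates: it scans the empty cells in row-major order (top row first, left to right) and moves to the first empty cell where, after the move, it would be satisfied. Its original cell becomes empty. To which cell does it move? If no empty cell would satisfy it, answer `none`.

Vacating (2,3). Empty cells in order:
  (3,3): 3/7 same-type → still unsatisfied.
  (5,4): 3/5 same-type → still unsatisfied.

none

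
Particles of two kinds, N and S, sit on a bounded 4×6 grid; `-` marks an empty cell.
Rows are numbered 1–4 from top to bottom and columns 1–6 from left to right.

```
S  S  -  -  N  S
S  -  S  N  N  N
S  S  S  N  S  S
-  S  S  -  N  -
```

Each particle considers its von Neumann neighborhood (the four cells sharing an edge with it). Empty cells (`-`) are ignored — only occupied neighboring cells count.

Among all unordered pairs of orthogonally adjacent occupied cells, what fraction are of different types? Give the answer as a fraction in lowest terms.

4/11

Scan each occupied cell's neighbors to the right and below so each pair is counted once.
Row 1: S(1,1)–S(1,2)= S(1,1)–S(2,1)= N(1,5)–S(1,6)≠ N(1,5)–N(2,5)= S(1,6)–N(2,6)≠  → 2/5 unlike.
Row 2: S(2,1)–S(3,1)= S(2,3)–N(2,4)≠ S(2,3)–S(3,3)= N(2,4)–N(2,5)= N(2,4)–N(3,4)= N(2,5)–N(2,6)= N(2,5)–S(3,5)≠ N(2,6)–S(3,6)≠  → 3/8 unlike.
Row 3: S(3,1)–S(3,2)= S(3,2)–S(3,3)= S(3,2)–S(4,2)= S(3,3)–N(3,4)≠ S(3,3)–S(4,3)= N(3,4)–S(3,5)≠ S(3,5)–S(3,6)= S(3,5)–N(4,5)≠  → 3/8 unlike.
Row 4: S(4,2)–S(4,3)=  → 0/1 unlike.
Total adjacent occupied pairs: 22; unlike-type pairs: 8.
8/22 reduces to 4/11.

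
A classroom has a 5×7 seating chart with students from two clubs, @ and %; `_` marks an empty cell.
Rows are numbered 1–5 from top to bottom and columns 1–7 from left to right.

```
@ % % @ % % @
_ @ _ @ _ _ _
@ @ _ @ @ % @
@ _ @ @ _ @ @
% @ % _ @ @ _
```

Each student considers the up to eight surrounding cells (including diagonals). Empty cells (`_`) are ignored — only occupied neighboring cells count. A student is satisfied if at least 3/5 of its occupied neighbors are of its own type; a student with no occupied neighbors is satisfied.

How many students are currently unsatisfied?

11

Row 1: (1,1)@ 1/2 ✗ · (1,2)% 1/3 ✗ · (1,3)% 1/4 ✗ · (1,4)@ 1/3 ✗ · (1,5)% 1/3 ✗ · (1,6)% 1/2 ✗ · (1,7)@ 0/1 ✗
Row 2: (2,2)@ 3/5 ✓ · (2,4)@ 3/5 ✓
Row 3: (3,1)@ 3/3 ✓ · (3,2)@ 4/4 ✓ · (3,4)@ 4/4 ✓ · (3,5)@ 4/5 ✓ · (3,6)% 0/4 ✗ · (3,7)@ 2/3 ✓
Row 4: (4,1)@ 3/4 ✓ · (4,3)@ 4/5 ✓ · (4,4)@ 4/5 ✓ · (4,6)@ 5/6 ✓ · (4,7)@ 3/4 ✓
Row 5: (5,1)% 0/2 ✗ · (5,2)@ 2/4 ✗ · (5,3)% 0/3 ✗ · (5,5)@ 3/3 ✓ · (5,6)@ 3/3 ✓
Unsatisfied: (1,1), (1,2), (1,3), (1,4), (1,5), (1,6), (1,7), (3,6), (5,1), (5,2), (5,3) — 11 in total.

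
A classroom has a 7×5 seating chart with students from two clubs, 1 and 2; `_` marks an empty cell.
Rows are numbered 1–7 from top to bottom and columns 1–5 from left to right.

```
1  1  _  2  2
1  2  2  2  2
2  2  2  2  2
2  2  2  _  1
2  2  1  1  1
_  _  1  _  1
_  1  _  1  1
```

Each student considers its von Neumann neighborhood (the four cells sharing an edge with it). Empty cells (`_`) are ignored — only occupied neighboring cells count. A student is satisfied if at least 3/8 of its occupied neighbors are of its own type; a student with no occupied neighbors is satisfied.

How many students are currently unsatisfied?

1

Row 1: (1,1)1 2/2 ok · (1,2)1 1/2 ok · (1,4)2 2/2 ok · (1,5)2 2/2 ok
Row 2: (2,1)1 1/3 unhappy · (2,2)2 2/4 ok · (2,3)2 3/3 ok · (2,4)2 4/4 ok · (2,5)2 3/3 ok
Row 3: (3,1)2 2/3 ok · (3,2)2 4/4 ok · (3,3)2 4/4 ok · (3,4)2 3/3 ok · (3,5)2 2/3 ok
Row 4: (4,1)2 3/3 ok · (4,2)2 4/4 ok · (4,3)2 2/3 ok · (4,5)1 1/2 ok
Row 5: (5,1)2 2/2 ok · (5,2)2 2/3 ok · (5,3)1 2/4 ok · (5,4)1 2/2 ok · (5,5)1 3/3 ok
Row 6: (6,3)1 1/1 ok · (6,5)1 2/2 ok
Row 7: (7,2)1 0/0 ok · (7,4)1 1/1 ok · (7,5)1 2/2 ok
Unsatisfied: (2,1) — 1 in total.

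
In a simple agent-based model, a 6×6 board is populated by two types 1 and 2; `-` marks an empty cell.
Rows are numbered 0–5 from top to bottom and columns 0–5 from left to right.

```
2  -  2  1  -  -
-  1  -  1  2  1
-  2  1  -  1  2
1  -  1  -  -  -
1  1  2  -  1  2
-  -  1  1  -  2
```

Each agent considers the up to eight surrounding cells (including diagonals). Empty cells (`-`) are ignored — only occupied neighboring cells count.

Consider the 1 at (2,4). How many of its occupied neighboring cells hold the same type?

2

Occupied neighbors of (2,4): (1,3)=1, (1,4)=2, (1,5)=1, (2,5)=2.
Same type (1): 2 of 4.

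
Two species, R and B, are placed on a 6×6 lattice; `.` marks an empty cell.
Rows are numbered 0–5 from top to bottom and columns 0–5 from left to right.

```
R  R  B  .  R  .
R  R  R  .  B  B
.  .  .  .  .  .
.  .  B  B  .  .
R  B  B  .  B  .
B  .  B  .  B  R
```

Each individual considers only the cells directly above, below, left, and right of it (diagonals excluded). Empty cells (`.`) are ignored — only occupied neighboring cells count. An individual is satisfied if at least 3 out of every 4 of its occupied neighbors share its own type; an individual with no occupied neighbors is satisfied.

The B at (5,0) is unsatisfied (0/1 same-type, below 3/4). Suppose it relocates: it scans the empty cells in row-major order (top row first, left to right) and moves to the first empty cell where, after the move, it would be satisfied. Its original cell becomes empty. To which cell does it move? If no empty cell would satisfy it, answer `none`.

Vacating (5,0). Empty cells in order:
  (0,3): 1/2 same-type → still unsatisfied.
  (0,5): 1/2 same-type → still unsatisfied.
  (1,3): 1/2 same-type → still unsatisfied.
  (2,0): 0/1 same-type → still unsatisfied.
  (2,1): 0/1 same-type → still unsatisfied.
  (2,2): 1/2 same-type → still unsatisfied.
  (2,3): 1/1 same-type → satisfied — stop here.

(2,3)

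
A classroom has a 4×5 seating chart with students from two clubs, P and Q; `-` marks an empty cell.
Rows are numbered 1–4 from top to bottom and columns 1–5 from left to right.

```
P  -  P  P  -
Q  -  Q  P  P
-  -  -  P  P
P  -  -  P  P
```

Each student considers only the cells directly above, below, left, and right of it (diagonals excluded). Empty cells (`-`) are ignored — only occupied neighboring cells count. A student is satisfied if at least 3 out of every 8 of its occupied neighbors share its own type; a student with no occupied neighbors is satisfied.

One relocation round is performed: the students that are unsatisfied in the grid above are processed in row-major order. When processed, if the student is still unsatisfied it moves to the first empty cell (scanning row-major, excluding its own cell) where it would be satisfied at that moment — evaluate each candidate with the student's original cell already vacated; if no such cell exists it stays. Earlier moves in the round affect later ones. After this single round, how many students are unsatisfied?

Initially unsatisfied (in order): (1,1), (2,1), (2,3).
  (1,1) → (1,2).
  (2,1): now satisfied by earlier moves; stays.
  (2,3) → (1,1).
Resulting grid:
Q P P P -
Q - - P P
- - - P P
P - - P P
All satisfied now.

0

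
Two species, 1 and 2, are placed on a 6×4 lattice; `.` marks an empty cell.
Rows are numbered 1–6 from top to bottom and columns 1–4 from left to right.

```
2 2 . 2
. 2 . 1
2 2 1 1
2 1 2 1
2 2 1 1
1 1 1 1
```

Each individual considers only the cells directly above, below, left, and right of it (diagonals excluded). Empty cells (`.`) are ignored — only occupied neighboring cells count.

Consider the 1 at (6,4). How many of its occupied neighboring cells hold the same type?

Occupied neighbors of (6,4): (5,4)=1, (6,3)=1.
Same type (1): 2 of 2.

2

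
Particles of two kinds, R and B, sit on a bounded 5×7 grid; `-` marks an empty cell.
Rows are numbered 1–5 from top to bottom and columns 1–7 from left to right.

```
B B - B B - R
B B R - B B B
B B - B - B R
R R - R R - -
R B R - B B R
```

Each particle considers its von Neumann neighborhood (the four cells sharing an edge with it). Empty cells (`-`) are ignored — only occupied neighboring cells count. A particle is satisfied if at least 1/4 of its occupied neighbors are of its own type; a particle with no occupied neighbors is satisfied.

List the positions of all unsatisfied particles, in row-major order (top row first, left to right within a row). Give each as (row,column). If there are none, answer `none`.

Row 1: (1,1)B 2/2 satisfied · (1,2)B 2/2 satisfied · (1,4)B 1/1 satisfied · (1,5)B 2/2 satisfied · (1,7)R 0/1 not
Row 2: (2,1)B 3/3 satisfied · (2,2)B 3/4 satisfied · (2,3)R 0/1 not · (2,5)B 2/2 satisfied · (2,6)B 3/3 satisfied · (2,7)B 1/3 satisfied
Row 3: (3,1)B 2/3 satisfied · (3,2)B 2/3 satisfied · (3,4)B 0/1 not · (3,6)B 1/2 satisfied · (3,7)R 0/2 not
Row 4: (4,1)R 2/3 satisfied · (4,2)R 1/3 satisfied · (4,4)R 1/2 satisfied · (4,5)R 1/2 satisfied
Row 5: (5,1)R 1/2 satisfied · (5,2)B 0/3 not · (5,3)R 0/1 not · (5,5)B 1/2 satisfied · (5,6)B 1/2 satisfied · (5,7)R 0/1 not

(1,7), (2,3), (3,4), (3,7), (5,2), (5,3), (5,7)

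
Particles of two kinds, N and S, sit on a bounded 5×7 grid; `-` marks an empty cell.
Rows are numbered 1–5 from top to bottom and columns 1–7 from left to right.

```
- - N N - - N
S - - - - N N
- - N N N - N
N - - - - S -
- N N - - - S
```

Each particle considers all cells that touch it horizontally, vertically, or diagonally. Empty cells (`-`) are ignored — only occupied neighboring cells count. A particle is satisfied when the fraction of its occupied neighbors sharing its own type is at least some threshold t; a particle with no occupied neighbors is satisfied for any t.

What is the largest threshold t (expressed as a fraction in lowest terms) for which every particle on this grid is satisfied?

1/3

(1,3)N 1/1
(1,4)N 1/1
(1,7)N 2/2
(2,1)S — no occupied neighbors
(2,6)N 4/4
(2,7)N 3/3
(3,3)N 1/1
(3,4)N 2/2
(3,5)N 2/3
(3,7)N 2/3
(4,1)N 1/1
(4,6)S 1/3
(5,2)N 2/2
(5,3)N 1/1
(5,7)S 1/1
The smallest same-type fraction is 1/3 at (4,6), which reduces to 1/3. Any threshold above that leaves this particle unsatisfied.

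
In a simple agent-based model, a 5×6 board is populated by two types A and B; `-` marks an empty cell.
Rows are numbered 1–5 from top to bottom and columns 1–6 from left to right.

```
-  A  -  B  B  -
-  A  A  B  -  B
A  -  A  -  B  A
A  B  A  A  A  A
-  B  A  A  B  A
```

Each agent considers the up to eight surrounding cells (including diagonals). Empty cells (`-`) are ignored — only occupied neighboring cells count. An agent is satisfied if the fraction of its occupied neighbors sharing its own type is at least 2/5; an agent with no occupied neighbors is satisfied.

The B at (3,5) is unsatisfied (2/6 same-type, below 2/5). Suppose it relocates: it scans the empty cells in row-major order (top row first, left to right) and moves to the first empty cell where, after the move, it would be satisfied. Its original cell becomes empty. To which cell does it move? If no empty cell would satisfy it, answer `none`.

Vacating (3,5). Empty cells in order:
  (1,1): 0/2 same-type → still unsatisfied.
  (1,3): 2/5 same-type → satisfied — stop here.

(1,3)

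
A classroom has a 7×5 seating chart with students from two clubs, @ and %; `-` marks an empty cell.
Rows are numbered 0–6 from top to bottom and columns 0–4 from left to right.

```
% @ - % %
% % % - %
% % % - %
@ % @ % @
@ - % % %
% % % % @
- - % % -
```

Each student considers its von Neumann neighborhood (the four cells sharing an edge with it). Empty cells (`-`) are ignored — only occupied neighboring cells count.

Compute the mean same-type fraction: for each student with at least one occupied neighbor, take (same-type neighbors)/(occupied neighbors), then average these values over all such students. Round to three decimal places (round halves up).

0.637

Row 0: (0,0)% 1/2 · (0,1)@ 0/2 · (0,3)% 1/1 · (0,4)% 2/2
Row 1: (1,0)% 3/3 · (1,1)% 3/4 · (1,2)% 2/2 · (1,4)% 2/2
Row 2: (2,0)% 2/3 · (2,1)% 4/4 · (2,2)% 2/3 · (2,4)% 1/2
Row 3: (3,0)@ 1/3 · (3,1)% 1/3 · (3,2)@ 0/4 · (3,3)% 1/3 · (3,4)@ 0/3
Row 4: (4,0)@ 1/2 · (4,2)% 2/3 · (4,3)% 4/4 · (4,4)% 1/3
Row 5: (5,0)% 1/2 · (5,1)% 2/2 · (5,2)% 4/4 · (5,3)% 3/4 · (5,4)@ 0/2
Row 6: (6,2)% 2/2 · (6,3)% 2/2
Sum over 28 students: 1/2 + 0/2 + 1/1 + 2/2 + 3/3 + 3/4 + 2/2 + 2/2 + 2/3 + 4/4 + 2/3 + 1/2 + 1/3 + 1/3 + 0/4 + 1/3 + 0/3 + 1/2 + 2/3 + 4/4 + 1/3 + 1/2 + 2/2 + 4/4 + 3/4 + 0/2 + 2/2 + 2/2 = 107/6; mean = 107/6 ÷ 28 = 107/168 = 0.636904… → 0.637.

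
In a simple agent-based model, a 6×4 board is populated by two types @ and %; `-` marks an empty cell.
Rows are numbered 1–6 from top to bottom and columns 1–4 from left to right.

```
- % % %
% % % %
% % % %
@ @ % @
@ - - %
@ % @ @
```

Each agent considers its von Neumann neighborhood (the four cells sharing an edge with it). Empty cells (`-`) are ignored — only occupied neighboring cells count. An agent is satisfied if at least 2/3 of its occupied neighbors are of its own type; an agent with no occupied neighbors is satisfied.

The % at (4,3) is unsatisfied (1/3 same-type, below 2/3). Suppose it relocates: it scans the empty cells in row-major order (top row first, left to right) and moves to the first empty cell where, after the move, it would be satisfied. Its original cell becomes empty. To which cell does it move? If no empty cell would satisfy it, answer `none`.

Vacating (4,3). Empty cells in order:
  (1,1): 2/2 same-type → satisfied — stop here.

(1,1)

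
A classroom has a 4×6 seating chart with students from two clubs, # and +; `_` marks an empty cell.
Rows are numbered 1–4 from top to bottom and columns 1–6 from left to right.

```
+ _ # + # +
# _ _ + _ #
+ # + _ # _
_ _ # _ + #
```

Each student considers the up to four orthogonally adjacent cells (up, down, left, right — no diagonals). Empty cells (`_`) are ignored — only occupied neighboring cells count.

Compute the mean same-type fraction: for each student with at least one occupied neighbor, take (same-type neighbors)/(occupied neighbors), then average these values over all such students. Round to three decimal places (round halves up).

(1,1)+ 0/1
(1,3)# 0/1
(1,4)+ 1/3
(1,5)# 0/2
(1,6)+ 0/2
(2,1)# 0/2
(2,4)+ 1/1
(2,6)# 0/1
(3,1)+ 0/2
(3,2)# 0/2
(3,3)+ 0/2
(3,5)# 0/1
(4,3)# 0/1
(4,5)+ 0/2
(4,6)# 0/1
Sum over 15 students: 0/1 + 0/1 + 1/3 + 0/2 + 0/2 + 0/2 + 1/1 + 0/1 + 0/2 + 0/2 + 0/2 + 0/1 + 0/1 + 0/2 + 0/1 = 4/3; mean = 4/3 ÷ 15 = 4/45 = 0.088888… → 0.089.

0.089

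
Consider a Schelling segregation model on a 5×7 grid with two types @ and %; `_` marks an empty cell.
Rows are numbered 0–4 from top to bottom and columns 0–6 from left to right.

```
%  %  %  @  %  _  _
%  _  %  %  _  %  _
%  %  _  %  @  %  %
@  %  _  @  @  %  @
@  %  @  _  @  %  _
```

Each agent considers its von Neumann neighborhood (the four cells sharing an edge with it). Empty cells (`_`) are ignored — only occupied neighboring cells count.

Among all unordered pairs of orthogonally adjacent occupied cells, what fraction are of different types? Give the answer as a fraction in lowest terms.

7/16

Scan each occupied cell's neighbors to the right and below so each pair is counted once.
From row 0: 3 unlike of 7 pairs (running 3/7).
From row 1: 0 unlike of 4 pairs (running 3/11).
From row 2: 5 unlike of 10 pairs (running 8/21).
From row 3: 3 unlike of 8 pairs (running 11/29).
From row 4: 3 unlike of 3 pairs (running 14/32).
Total adjacent occupied pairs: 32; unlike-type pairs: 14.
14/32 reduces to 7/16.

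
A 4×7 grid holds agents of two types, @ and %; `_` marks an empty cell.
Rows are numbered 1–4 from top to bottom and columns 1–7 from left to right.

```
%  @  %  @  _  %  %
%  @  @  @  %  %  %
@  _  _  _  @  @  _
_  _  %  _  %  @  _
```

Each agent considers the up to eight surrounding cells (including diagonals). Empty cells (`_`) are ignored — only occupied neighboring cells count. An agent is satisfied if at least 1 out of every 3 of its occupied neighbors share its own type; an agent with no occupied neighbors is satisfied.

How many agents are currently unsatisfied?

(1,1)% 1/3 ok
(1,2)@ 2/5 ok
(1,3)% 0/5 unhappy
(1,4)@ 2/4 ok
(1,6)% 4/4 ok
(1,7)% 3/3 ok
(2,1)% 1/4 unhappy
(2,2)@ 3/6 ok
(2,3)@ 4/5 ok
(2,4)@ 3/5 ok
(2,5)% 2/6 ok
(2,6)% 4/6 ok
(2,7)% 3/4 ok
(3,1)@ 1/2 ok
(3,5)@ 3/6 ok
(3,6)@ 2/6 ok
(4,3)% 0/0 ok
(4,5)% 0/3 unhappy
(4,6)@ 2/3 ok
Unsatisfied: (1,3), (2,1), (4,5) — 3 in total.

3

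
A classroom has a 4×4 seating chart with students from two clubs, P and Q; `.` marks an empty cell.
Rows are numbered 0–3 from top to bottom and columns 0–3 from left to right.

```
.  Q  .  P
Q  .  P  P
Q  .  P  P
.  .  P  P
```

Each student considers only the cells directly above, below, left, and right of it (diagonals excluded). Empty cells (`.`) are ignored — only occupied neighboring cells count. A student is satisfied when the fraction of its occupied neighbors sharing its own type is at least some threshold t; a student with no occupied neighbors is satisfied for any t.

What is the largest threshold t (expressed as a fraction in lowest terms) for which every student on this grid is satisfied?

(0,1)Q — no occupied neighbors
(0,3)P 1/1
(1,0)Q 1/1
(1,2)P 2/2
(1,3)P 3/3
(2,0)Q 1/1
(2,2)P 3/3
(2,3)P 3/3
(3,2)P 2/2
(3,3)P 2/2
The smallest same-type fraction is 1/1 at (0,3), which reduces to 1/1. Any threshold above that leaves this student unsatisfied.

1/1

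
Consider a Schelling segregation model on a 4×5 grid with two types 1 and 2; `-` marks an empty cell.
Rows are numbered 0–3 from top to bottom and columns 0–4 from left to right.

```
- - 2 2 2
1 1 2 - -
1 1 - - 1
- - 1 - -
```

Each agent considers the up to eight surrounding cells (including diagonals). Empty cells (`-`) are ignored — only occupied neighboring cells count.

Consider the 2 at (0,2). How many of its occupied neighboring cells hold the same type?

Occupied neighbors of (0,2): (0,3)=2, (1,1)=1, (1,2)=2.
Same type (2): 2 of 3.

2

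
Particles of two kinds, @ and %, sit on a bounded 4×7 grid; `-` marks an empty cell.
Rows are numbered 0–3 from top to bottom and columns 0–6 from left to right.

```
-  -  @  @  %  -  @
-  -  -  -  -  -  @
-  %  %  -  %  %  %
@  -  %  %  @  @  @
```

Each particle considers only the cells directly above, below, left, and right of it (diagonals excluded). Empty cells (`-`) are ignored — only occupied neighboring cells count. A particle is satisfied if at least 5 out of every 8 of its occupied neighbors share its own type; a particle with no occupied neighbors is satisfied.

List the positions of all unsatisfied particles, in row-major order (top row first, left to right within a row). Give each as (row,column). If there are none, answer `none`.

(0,2)@ 1/1 ✓
(0,3)@ 1/2 ✗
(0,4)% 0/1 ✗
(0,6)@ 1/1 ✓
(1,6)@ 1/2 ✗
(2,1)% 1/1 ✓
(2,2)% 2/2 ✓
(2,4)% 1/2 ✗
(2,5)% 2/3 ✓
(2,6)% 1/3 ✗
(3,0)@ 0/0 ✓
(3,2)% 2/2 ✓
(3,3)% 1/2 ✗
(3,4)@ 1/3 ✗
(3,5)@ 2/3 ✓
(3,6)@ 1/2 ✗

(0,3), (0,4), (1,6), (2,4), (2,6), (3,3), (3,4), (3,6)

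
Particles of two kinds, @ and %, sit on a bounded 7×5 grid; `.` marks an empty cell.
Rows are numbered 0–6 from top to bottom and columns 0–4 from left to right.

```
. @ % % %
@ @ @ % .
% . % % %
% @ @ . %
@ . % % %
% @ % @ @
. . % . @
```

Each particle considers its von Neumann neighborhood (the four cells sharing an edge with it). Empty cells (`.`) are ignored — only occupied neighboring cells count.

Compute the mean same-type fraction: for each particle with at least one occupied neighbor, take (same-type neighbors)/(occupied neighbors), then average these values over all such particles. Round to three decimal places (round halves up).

0.583

Row 0: (0,1)@ 1/2 · (0,2)% 1/3 · (0,3)% 3/3 · (0,4)% 1/1
Row 1: (1,0)@ 1/2 · (1,1)@ 3/3 · (1,2)@ 1/4 · (1,3)% 2/3
Row 2: (2,0)% 1/2 · (2,2)% 1/3 · (2,3)% 3/3 · (2,4)% 2/2
Row 3: (3,0)% 1/3 · (3,1)@ 1/2 · (3,2)@ 1/3 · (3,4)% 2/2
Row 4: (4,0)@ 0/2 · (4,2)% 2/3 · (4,3)% 2/3 · (4,4)% 2/3
Row 5: (5,0)% 0/2 · (5,1)@ 0/2 · (5,2)% 2/4 · (5,3)@ 1/3 · (5,4)@ 2/3
Row 6: (6,2)% 1/1 · (6,4)@ 1/1
Sum over 27 particles: 1/2 + 1/3 + 3/3 + 1/1 + 1/2 + 3/3 + 1/4 + 2/3 + 1/2 + 1/3 + 3/3 + 2/2 + 1/3 + 1/2 + 1/3 + 2/2 + 0/2 + 2/3 + 2/3 + 2/3 + 0/2 + 0/2 + 2/4 + 1/3 + 2/3 + 1/1 + 1/1 = 63/4; mean = 63/4 ÷ 27 = 7/12 = 0.583333… → 0.583.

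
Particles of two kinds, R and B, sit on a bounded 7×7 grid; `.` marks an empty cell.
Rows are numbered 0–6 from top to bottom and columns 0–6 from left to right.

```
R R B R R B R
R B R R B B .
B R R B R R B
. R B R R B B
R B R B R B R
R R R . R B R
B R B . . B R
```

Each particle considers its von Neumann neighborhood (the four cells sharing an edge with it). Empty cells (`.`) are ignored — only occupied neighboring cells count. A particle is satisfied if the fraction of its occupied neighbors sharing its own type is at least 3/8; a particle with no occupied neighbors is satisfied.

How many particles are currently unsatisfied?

21

Row 0: (0,0)R 2/2 ✓ · (0,1)R 1/3 ✗ · (0,2)B 0/3 ✗ · (0,3)R 2/3 ✓ · (0,4)R 1/3 ✗ · (0,5)B 1/3 ✗ · (0,6)R 0/1 ✗
Row 1: (1,0)R 1/3 ✗ · (1,1)B 0/4 ✗ · (1,2)R 2/4 ✓ · (1,3)R 2/4 ✓ · (1,4)B 1/4 ✗ · (1,5)B 2/3 ✓
Row 2: (2,0)B 0/2 ✗ · (2,1)R 2/4 ✓ · (2,2)R 2/4 ✓ · (2,3)B 0/4 ✗ · (2,4)R 2/4 ✓ · (2,5)R 1/4 ✗ · (2,6)B 1/2 ✓
Row 3: (3,1)R 1/3 ✗ · (3,2)B 0/4 ✗ · (3,3)R 1/4 ✗ · (3,4)R 3/4 ✓ · (3,5)B 2/4 ✓ · (3,6)B 2/3 ✓
Row 4: (4,0)R 1/2 ✓ · (4,1)B 0/4 ✗ · (4,2)R 1/4 ✗ · (4,3)B 0/3 ✗ · (4,4)R 2/4 ✓ · (4,5)B 2/4 ✓ · (4,6)R 1/3 ✗
Row 5: (5,0)R 2/3 ✓ · (5,1)R 3/4 ✓ · (5,2)R 2/3 ✓ · (5,4)R 1/2 ✓ · (5,5)B 2/4 ✓ · (5,6)R 2/3 ✓
Row 6: (6,0)B 0/2 ✗ · (6,1)R 1/3 ✗ · (6,2)B 0/2 ✗ · (6,5)B 1/2 ✓ · (6,6)R 1/2 ✓
Unsatisfied: (0,1), (0,2), (0,4), (0,5), (0,6), (1,0), (1,1), (1,4), (2,0), (2,3), (2,5), (3,1), (3,2), (3,3), (4,1), (4,2), (4,3), (4,6), (6,0), (6,1), (6,2) — 21 in total.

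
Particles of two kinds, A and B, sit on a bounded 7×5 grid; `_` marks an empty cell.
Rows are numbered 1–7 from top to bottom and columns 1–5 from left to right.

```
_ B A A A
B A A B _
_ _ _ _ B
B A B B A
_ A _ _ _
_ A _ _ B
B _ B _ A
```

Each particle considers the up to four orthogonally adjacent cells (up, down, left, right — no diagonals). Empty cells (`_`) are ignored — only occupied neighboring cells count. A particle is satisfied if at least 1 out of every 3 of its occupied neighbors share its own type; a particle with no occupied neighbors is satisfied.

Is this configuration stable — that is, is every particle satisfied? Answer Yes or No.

No

(1,2)B 0/2 not
(1,3)A 2/3 satisfied
(1,4)A 2/3 satisfied
(1,5)A 1/1 satisfied
(2,1)B 0/1 not
(2,2)A 1/3 satisfied
(2,3)A 2/3 satisfied
(2,4)B 0/2 not
(3,5)B 0/1 not
(4,1)B 0/1 not
(4,2)A 1/3 satisfied
(4,3)B 1/2 satisfied
(4,4)B 1/2 satisfied
(4,5)A 0/2 not
(5,2)A 2/2 satisfied
(6,2)A 1/1 satisfied
(6,5)B 0/1 not
(7,1)B 0/0 satisfied
(7,3)B 0/0 satisfied
(7,5)A 0/1 not
For instance (1,2) has only 0/2 same-type neighbors, below 1/3.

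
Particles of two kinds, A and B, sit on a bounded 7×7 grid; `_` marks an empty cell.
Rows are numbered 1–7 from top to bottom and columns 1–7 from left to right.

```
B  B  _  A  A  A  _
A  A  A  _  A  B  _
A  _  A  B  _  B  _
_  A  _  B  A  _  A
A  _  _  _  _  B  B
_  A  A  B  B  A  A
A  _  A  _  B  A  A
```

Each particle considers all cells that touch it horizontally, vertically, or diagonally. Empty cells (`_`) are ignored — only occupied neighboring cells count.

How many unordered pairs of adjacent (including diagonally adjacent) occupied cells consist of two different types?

30

Scan each occupied cell's neighbors to the right and below (and the two forward diagonals) so each pair is counted once.
From row 1: 7 unlike of 14 pairs (running 7/14).
From row 2: 4 unlike of 11 pairs (running 11/25).
From row 3: 5 unlike of 8 pairs (running 16/33).
From row 4: 4 unlike of 5 pairs (running 20/38).
From row 5: 4 unlike of 7 pairs (running 24/45).
From row 6: 5 unlike of 17 pairs (running 29/62).
From row 7: 1 unlike of 2 pairs (running 30/64).
Total adjacent occupied pairs: 64; unlike-type pairs: 30.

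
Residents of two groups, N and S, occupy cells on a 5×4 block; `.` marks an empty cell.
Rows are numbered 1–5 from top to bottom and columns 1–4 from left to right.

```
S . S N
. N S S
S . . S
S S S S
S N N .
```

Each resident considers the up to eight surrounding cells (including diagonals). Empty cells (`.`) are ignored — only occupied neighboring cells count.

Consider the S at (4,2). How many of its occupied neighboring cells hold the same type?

Occupied neighbors of (4,2): (3,1)=S, (4,1)=S, (4,3)=S, (5,1)=S, (5,2)=N, (5,3)=N.
Same type (S): 4 of 6.

4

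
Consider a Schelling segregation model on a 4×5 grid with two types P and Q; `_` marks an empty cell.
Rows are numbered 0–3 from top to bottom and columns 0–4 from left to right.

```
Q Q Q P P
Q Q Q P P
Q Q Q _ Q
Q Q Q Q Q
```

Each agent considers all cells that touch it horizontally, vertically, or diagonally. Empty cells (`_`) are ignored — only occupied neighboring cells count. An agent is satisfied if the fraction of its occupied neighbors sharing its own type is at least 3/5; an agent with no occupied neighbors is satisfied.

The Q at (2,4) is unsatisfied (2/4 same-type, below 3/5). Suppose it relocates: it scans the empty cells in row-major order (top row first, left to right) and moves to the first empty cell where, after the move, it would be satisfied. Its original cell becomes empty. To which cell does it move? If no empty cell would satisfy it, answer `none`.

(2,3)

Vacating (2,4). Empty cells in order:
  (2,3): 5/7 same-type → satisfied — stop here.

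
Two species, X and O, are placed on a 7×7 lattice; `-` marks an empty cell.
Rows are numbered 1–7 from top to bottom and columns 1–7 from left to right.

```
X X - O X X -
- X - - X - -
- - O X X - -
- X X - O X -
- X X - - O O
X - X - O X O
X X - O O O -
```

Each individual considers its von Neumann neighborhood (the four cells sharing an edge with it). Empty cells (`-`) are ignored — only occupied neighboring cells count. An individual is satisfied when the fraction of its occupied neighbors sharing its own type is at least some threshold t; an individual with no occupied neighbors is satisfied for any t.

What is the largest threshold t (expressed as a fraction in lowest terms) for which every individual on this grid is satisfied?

(1,1)X 1/1
(1,2)X 2/2
(1,4)O 0/1
(1,5)X 2/3
(1,6)X 1/1
(2,2)X 1/1
(2,5)X 2/2
(3,3)O 0/2
(3,4)X 1/2
(3,5)X 2/3
(4,2)X 2/2
(4,3)X 2/3
(4,5)O 0/2
(4,6)X 0/2
(5,2)X 2/2
(5,3)X 3/3
(5,6)O 1/3
(5,7)O 2/2
(6,1)X 1/1
(6,3)X 1/1
(6,5)O 1/2
(6,6)X 0/4
(6,7)O 1/2
(7,1)X 2/2
(7,2)X 1/1
(7,4)O 1/1
(7,5)O 3/3
(7,6)O 1/2
The smallest same-type fraction is 0/1 at (1,4), which reduces to 0/1. Any threshold above that leaves this individual unsatisfied.

0/1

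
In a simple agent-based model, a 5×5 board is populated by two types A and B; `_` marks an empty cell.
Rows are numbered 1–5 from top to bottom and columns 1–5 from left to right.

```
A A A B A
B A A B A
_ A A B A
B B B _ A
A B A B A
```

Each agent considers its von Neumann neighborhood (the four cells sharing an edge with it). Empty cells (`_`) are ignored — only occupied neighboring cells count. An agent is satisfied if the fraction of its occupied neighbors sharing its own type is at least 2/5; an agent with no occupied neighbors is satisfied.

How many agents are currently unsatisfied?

8

Row 1: (1,1)A 1/2 ✓ · (1,2)A 3/3 ✓ · (1,3)A 2/3 ✓ · (1,4)B 1/3 ✗ · (1,5)A 1/2 ✓
Row 2: (2,1)B 0/2 ✗ · (2,2)A 3/4 ✓ · (2,3)A 3/4 ✓ · (2,4)B 2/4 ✓ · (2,5)A 2/3 ✓
Row 3: (3,2)A 2/3 ✓ · (3,3)A 2/4 ✓ · (3,4)B 1/3 ✗ · (3,5)A 2/3 ✓
Row 4: (4,1)B 1/2 ✓ · (4,2)B 3/4 ✓ · (4,3)B 1/3 ✗ · (4,5)A 2/2 ✓
Row 5: (5,1)A 0/2 ✗ · (5,2)B 1/3 ✗ · (5,3)A 0/3 ✗ · (5,4)B 0/2 ✗ · (5,5)A 1/2 ✓
Unsatisfied: (1,4), (2,1), (3,4), (4,3), (5,1), (5,2), (5,3), (5,4) — 8 in total.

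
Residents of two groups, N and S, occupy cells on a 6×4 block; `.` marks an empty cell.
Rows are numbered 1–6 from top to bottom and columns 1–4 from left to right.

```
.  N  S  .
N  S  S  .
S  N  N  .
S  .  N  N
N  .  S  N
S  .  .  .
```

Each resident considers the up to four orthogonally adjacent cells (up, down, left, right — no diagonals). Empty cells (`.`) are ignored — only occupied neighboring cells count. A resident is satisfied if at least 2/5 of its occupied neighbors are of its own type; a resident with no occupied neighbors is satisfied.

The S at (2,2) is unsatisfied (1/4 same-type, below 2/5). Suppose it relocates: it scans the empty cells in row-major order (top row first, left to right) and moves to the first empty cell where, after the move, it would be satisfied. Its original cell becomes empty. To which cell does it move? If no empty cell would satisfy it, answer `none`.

(1,4)

Vacating (2,2). Empty cells in order:
  (1,1): 0/2 same-type → still unsatisfied.
  (1,4): 1/1 same-type → satisfied — stop here.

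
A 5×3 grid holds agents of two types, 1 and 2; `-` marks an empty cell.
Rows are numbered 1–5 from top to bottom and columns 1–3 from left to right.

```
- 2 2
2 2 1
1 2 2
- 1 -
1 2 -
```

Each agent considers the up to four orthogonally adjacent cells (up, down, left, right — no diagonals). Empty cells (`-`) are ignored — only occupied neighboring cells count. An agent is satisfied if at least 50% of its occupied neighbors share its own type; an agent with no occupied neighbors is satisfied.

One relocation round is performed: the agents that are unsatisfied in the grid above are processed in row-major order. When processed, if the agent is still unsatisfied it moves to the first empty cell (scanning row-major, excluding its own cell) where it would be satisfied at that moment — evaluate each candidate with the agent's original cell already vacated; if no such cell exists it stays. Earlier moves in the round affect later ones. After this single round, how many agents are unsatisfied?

Initially unsatisfied (in order): (2,3), (3,1), (4,2), (5,1), (5,2).
  (2,3) → (4,1).
  (3,1) → (4,3).
  (4,2): now satisfied by earlier moves; stays.
  (5,1): now satisfied by earlier moves; stays.
  (5,2) → (1,1).
Resulting grid:
2 2 2
2 2 -
- 2 2
1 1 1
1 - -
All satisfied now.

0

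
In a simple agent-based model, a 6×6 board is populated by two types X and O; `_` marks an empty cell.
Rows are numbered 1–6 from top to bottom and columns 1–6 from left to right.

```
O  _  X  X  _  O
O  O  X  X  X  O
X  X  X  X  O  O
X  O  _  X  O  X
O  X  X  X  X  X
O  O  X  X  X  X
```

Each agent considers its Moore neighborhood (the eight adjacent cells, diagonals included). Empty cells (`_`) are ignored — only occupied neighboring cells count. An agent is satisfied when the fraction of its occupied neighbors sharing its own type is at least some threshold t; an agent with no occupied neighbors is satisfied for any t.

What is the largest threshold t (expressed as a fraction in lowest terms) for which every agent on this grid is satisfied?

1/7

(1,1)O 2/2
(1,3)X 3/4
(1,4)X 4/4
(1,6)O 1/2
(2,1)O 2/4
(2,2)O 2/7
(2,3)X 6/7
(2,4)X 6/7
(2,5)X 3/7
(2,6)O 3/4
(3,1)X 2/5
(3,2)X 4/7
(3,3)X 5/7
(3,4)X 5/7
(3,5)O 3/8
(3,6)O 3/5
(4,1)X 3/5
(4,2)O 1/7
(4,4)X 5/7
(4,5)O 2/8
(4,6)X 2/5
(5,1)O 3/5
(5,2)X 3/7
(5,3)X 5/7
(5,4)X 6/7
(5,5)X 7/8
(5,6)X 4/5
(6,1)O 2/3
(6,2)O 2/5
(6,3)X 4/5
(6,4)X 5/5
(6,5)X 5/5
(6,6)X 3/3
The smallest same-type fraction is 1/7 at (4,2), which reduces to 1/7. Any threshold above that leaves this agent unsatisfied.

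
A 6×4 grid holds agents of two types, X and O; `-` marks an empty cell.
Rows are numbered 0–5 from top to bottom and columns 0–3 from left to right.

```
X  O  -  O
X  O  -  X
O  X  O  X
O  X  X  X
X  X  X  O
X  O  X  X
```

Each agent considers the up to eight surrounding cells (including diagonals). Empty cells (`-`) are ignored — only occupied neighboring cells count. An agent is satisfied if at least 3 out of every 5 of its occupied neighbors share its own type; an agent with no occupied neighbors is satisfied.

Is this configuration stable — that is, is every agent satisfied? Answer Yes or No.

(0,0)X 1/3 not
(0,1)O 1/3 not
(0,3)O 0/1 not
(1,0)X 2/5 not
(1,1)O 3/6 not
(1,3)X 1/3 not
(2,0)O 2/5 not
(2,1)X 3/7 not
(2,2)O 1/7 not
(2,3)X 3/4 satisfied
(3,0)O 1/5 not
(3,1)X 5/8 satisfied
(3,2)X 6/8 satisfied
(3,3)X 3/5 satisfied
(4,0)X 3/5 satisfied
(4,1)X 6/8 satisfied
(4,2)X 6/8 satisfied
(4,3)O 0/5 not
(5,0)X 2/3 satisfied
(5,1)O 0/5 not
(5,2)X 3/5 satisfied
(5,3)X 2/3 satisfied
For instance (0,0) has only 1/3 same-type neighbors, below 3/5.

No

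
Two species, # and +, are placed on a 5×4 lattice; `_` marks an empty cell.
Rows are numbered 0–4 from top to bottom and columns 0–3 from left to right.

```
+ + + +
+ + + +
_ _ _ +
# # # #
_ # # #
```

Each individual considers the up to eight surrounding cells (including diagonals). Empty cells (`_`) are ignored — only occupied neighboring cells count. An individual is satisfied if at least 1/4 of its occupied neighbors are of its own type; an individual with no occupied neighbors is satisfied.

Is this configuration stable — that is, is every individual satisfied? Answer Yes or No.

Yes

Row 0: (0,0)+ 3/3 ✓ · (0,1)+ 5/5 ✓ · (0,2)+ 5/5 ✓ · (0,3)+ 3/3 ✓
Row 1: (1,0)+ 3/3 ✓ · (1,1)+ 5/5 ✓ · (1,2)+ 6/6 ✓ · (1,3)+ 4/4 ✓
Row 2: (2,3)+ 2/4 ✓
Row 3: (3,0)# 2/2 ✓ · (3,1)# 4/4 ✓ · (3,2)# 5/6 ✓ · (3,3)# 3/4 ✓
Row 4: (4,1)# 4/4 ✓ · (4,2)# 5/5 ✓ · (4,3)# 3/3 ✓
All meet the threshold, so the configuration is stable.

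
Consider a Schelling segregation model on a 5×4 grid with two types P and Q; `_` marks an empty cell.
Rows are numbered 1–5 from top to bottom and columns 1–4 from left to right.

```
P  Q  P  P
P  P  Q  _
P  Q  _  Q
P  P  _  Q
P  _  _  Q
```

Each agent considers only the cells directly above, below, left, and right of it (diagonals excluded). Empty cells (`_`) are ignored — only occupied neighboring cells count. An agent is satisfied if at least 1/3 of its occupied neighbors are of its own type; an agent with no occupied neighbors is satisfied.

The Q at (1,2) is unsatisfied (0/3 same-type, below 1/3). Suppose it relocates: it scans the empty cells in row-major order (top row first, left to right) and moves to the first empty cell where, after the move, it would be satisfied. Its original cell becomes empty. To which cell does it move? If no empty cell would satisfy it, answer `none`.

(2,4)

Vacating (1,2). Empty cells in order:
  (2,4): 2/3 same-type → satisfied — stop here.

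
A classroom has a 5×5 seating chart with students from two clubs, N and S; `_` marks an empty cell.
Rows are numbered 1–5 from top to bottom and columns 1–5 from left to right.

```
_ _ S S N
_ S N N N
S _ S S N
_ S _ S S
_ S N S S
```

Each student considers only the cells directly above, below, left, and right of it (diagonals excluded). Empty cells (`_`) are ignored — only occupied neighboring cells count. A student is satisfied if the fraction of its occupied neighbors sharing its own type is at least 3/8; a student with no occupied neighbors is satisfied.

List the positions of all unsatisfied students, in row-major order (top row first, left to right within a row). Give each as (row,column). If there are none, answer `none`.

Row 1: (1,3)S 1/2 satisfied · (1,4)S 1/3 not · (1,5)N 1/2 satisfied
Row 2: (2,2)S 0/1 not · (2,3)N 1/4 not · (2,4)N 2/4 satisfied · (2,5)N 3/3 satisfied
Row 3: (3,1)S 0/0 satisfied · (3,3)S 1/2 satisfied · (3,4)S 2/4 satisfied · (3,5)N 1/3 not
Row 4: (4,2)S 1/1 satisfied · (4,4)S 3/3 satisfied · (4,5)S 2/3 satisfied
Row 5: (5,2)S 1/2 satisfied · (5,3)N 0/2 not · (5,4)S 2/3 satisfied · (5,5)S 2/2 satisfied

(1,4), (2,2), (2,3), (3,5), (5,3)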